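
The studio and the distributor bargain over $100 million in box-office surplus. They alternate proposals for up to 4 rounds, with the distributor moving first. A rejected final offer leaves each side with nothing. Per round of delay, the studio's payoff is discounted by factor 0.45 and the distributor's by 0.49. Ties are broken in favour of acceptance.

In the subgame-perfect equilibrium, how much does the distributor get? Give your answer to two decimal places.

67.13

Round 4 (the studio proposes): the distributor will accept anything ≥ 0, so the studio offers 0 and keeps 100.
Round 3 (the distributor proposes): the studio can get 100 next round, worth 0.45 × 100 = 45 now, so the distributor offers 45, keeping 55.
Round 2 (the studio proposes): the distributor can get 55 next round, worth 0.49 × 55 = 26.95 now, so the studio offers 26.95, keeping 73.05.
Round 1 (the distributor proposes): the studio can get 73.05 next round, worth 0.45 × 73.05 = 32.8725 now; the distributor offers that and keeps 67.1275.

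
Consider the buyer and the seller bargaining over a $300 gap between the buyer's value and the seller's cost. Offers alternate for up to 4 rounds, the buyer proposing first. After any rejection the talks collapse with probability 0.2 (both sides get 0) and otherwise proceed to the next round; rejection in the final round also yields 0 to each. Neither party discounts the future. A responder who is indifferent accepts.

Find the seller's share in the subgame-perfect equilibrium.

201.6

Round 4 (the seller proposes): the buyer will accept anything ≥ 0, so the seller offers 0 and keeps 300.
Round 3 (the buyer proposes): rejecting gives the seller an expected 0.8 × 300 = 240. The buyer offers 240 and keeps 300 − 240 = 60.
Round 2 (the seller proposes): rejecting gives the buyer an expected 0.8 × 60 = 48, so the seller offers 48, keeping 252.
Round 1 (the buyer proposes): rejecting gives the seller an expected 0.8 × 252 = 201.6, so the buyer offers 201.6, keeping 98.4.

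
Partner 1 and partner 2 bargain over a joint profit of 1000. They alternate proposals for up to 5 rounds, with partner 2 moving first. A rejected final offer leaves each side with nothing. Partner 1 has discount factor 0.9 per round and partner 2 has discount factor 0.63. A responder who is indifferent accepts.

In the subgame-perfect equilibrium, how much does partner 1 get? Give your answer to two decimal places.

521.81

Round 5 (partner 2 proposes): rejection yields 0 for partner 1; partner 2 offers 0 and keeps 1000.
Round 4 (partner 1 proposes): partner 2 can get 1000 next round, worth 0.63 × 1000 = 630 now. Partner 1 offers 630 and keeps 1000 − 630 = 370.
Round 3 (partner 2 proposes): partner 1 can get 370 next round, worth 0.9 × 370 = 333 now, so partner 2 offers 333, keeping 667.
Round 2 (partner 1 proposes): partner 2 can get 667 next round, worth 0.63 × 667 = 420.21 now. Partner 1 offers 420.21 and keeps 1000 − 420.21 = 579.79.
Round 1 (partner 2 proposes): partner 1 can get 579.79 next round, worth 0.9 × 579.79 = 521.811 now, so partner 2 offers 521.811, keeping 478.189.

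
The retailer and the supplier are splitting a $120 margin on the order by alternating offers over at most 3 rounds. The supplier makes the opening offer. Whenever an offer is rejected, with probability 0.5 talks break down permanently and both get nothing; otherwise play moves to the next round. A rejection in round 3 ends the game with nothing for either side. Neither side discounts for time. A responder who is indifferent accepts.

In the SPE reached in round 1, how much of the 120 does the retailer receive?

30

By backward induction:
Round 3 (the supplier proposes): rejection yields 0 for the retailer; the supplier offers 0 and keeps 120.
Round 2 (the retailer proposes): rejecting gives the supplier an expected 0.5 × 120 = 60. The retailer offers 60 and keeps 120 − 60 = 60.
Round 1 (the supplier proposes): rejecting gives the retailer an expected 0.5 × 60 = 30, so the supplier offers 30, keeping 90.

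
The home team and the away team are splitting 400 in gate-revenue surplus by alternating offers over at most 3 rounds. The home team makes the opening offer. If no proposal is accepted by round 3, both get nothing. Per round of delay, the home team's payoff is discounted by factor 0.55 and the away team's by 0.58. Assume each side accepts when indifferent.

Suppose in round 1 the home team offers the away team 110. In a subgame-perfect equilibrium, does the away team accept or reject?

Round 3 (the home team proposes): rejection yields 0 for the away team; the home team offers 0 and keeps 400.
Round 2 (the away team proposes): the home team can get 400 next round, worth 0.55 × 400 = 220 now. The away team offers 220 and keeps 400 − 220 = 180.
So by rejecting in round 1, the away team gets 180 next round, worth 0.58 × 180 = 104.4 now.
Offer 110 ≥ 104.4, so the away team accepts.

Accept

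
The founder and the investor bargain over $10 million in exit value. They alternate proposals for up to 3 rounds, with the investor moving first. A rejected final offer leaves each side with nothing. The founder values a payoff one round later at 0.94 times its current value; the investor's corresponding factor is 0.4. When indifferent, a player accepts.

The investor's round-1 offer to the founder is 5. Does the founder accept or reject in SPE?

Work out the founder's continuation value if the offer is rejected.
Round 3 (the investor proposes): the founder will accept anything ≥ 0, so the investor offers 0 and keeps 10.
Round 2 (the founder proposes): the investor can get 10 next round, worth 0.4 × 10 = 4 now; the founder offers that and keeps 6.
So by rejecting in round 1, the founder gets 6 next round, worth 0.94 × 6 = 5.64 now.
Offer 5 < 5.64, so the founder rejects.

Reject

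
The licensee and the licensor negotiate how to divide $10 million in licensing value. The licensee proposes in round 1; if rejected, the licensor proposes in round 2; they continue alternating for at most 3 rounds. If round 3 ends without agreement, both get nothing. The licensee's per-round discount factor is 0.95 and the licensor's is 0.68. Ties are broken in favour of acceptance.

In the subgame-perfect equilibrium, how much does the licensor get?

Round 3 (the licensee proposes): rejection yields 0 for the licensor; the licensee offers 0 and keeps 10.
Round 2 (the licensor proposes): the licensee can get 10 next round, worth 0.95 × 10 = 9.5 now; the licensor offers that and keeps 0.5.
Round 1 (the licensee proposes): the licensor can get 0.5 next round, worth 0.68 × 0.5 = 0.34 now, so the licensee offers 0.34, keeping 9.66.

0.34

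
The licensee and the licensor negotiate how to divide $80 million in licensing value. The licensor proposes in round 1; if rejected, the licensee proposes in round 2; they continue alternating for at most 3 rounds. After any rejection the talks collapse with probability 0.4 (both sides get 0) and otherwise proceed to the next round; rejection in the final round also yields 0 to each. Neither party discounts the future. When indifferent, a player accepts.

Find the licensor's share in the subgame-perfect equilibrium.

By backward induction:
Round 3 (the licensor proposes): the licensee will accept anything ≥ 0, so the licensor offers 0 and keeps 80.
Round 2 (the licensee proposes): rejecting gives the licensor an expected 0.6 × 80 = 48, so the licensee offers 48, keeping 32.
Round 1 (the licensor proposes): rejecting gives the licensee an expected 0.6 × 32 = 19.2; the licensor offers that and keeps 60.8.

60.8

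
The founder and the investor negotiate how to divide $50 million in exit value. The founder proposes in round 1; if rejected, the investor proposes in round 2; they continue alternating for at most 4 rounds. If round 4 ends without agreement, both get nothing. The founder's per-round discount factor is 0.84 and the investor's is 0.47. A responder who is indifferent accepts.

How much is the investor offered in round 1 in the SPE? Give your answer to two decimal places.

Round 4 (the investor proposes): the founder will accept anything ≥ 0, so the investor offers 0 and keeps 50.
Round 3 (the founder proposes): the investor can get 50 next round, worth 0.47 × 50 = 23.5 now, so the founder offers 23.5, keeping 26.5.
Round 2 (the investor proposes): the founder can get 26.5 next round, worth 0.84 × 26.5 = 22.26 now. The investor offers 22.26 and keeps 50 − 22.26 = 27.74.
Round 1 (the founder proposes): the investor can get 27.74 next round, worth 0.47 × 27.74 = 13.0378 now, so the founder offers 13.0378, keeping 36.9622.

13.04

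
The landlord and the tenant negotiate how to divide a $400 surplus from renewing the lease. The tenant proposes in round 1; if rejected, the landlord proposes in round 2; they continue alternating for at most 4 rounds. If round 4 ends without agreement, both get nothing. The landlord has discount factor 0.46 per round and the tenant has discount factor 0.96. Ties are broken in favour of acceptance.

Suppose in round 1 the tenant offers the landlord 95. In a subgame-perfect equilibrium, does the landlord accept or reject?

Round 4 (the landlord proposes): rejection yields 0 for the tenant; the landlord offers 0 and keeps 400.
Round 3 (the tenant proposes): the landlord can get 400 next round, worth 0.46 × 400 = 184 now; the tenant offers that and keeps 216.
Round 2 (the landlord proposes): the tenant can get 216 next round, worth 0.96 × 216 = 207.36 now. The landlord offers 207.36 and keeps 400 − 207.36 = 192.64.
So by rejecting in round 1, the landlord gets 192.64 next round, worth 0.46 × 192.64 = 88.6144 now.
Offer 95 ≥ 88.6144, so the landlord accepts.

Accept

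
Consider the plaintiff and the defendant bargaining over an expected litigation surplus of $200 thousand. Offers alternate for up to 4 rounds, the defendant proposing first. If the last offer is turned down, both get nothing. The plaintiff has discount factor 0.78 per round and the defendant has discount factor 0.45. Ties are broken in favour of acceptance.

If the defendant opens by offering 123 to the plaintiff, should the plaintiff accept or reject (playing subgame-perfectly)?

Round 4 (the plaintiff proposes): the defendant will accept anything ≥ 0, so the plaintiff offers 0 and keeps 200.
Round 3 (the defendant proposes): the plaintiff can get 200 next round, worth 0.78 × 200 = 156 now. The defendant offers 156 and keeps 200 − 156 = 44.
Round 2 (the plaintiff proposes): the defendant can get 44 next round, worth 0.45 × 44 = 19.8 now, so the plaintiff offers 19.8, keeping 180.2.
So by rejecting in round 1, the plaintiff gets 180.2 next round, worth 0.78 × 180.2 = 140.556 now.
Offer 123 < 140.556, so the plaintiff rejects.

Reject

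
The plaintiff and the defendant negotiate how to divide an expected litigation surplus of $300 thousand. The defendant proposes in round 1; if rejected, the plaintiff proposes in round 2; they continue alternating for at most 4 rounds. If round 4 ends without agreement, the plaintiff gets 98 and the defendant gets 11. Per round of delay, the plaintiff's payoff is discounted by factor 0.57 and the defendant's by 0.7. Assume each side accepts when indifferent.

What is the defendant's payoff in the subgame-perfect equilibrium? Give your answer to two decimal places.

Round 4 (the plaintiff proposes): the defendant gets 11 if talks fail, so the plaintiff offers 11 and keeps 289.
Round 3 (the defendant proposes): the plaintiff can get 289 next round, worth 0.57 × 289 = 164.73 now, so the defendant offers 164.73, keeping 135.27.
Round 2 (the plaintiff proposes): the defendant can get 135.27 next round, worth 0.7 × 135.27 = 94.689 now, so the plaintiff offers 94.689, keeping 205.311.
Round 1 (the defendant proposes): the plaintiff can get 205.311 next round, worth 0.57 × 205.311 = 117.02727 now. The defendant offers 117.02727 and keeps 300 − 117.02727 = 182.97273.

182.97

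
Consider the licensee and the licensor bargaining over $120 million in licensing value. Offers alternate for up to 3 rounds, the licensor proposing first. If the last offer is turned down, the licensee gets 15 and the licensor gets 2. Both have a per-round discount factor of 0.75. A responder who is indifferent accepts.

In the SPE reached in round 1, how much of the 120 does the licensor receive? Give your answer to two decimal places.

Work backward from the last round.
Round 3 (the licensor proposes): the licensee gets 15 if talks fail, so the licensor offers 15 and keeps 105.
Round 2 (the licensee proposes): the licensor can get 105 next round, worth 0.75 × 105 = 78.75 now; the licensee offers that and keeps 41.25.
Round 1 (the licensor proposes): the licensee can get 41.25 next round, worth 0.75 × 41.25 = 30.9375 now, so the licensor offers 30.9375, keeping 89.0625.

89.06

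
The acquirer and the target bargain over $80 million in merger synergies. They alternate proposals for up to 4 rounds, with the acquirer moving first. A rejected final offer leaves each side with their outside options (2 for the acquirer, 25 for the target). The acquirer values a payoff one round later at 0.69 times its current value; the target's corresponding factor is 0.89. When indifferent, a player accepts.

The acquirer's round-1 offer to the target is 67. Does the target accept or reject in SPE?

Round 4 (the target proposes): the acquirer gets 2 if talks fail, so the target offers 2 and keeps 78.
Round 3 (the acquirer proposes): the target can get 78 next round, worth 0.89 × 78 = 69.42 now, so the acquirer offers 69.42, keeping 10.58.
Round 2 (the target proposes): the acquirer can get 10.58 next round, worth 0.69 × 10.58 = 7.3002 now. The target offers 7.3002 and keeps 80 − 7.3002 = 72.6998.
So by rejecting in round 1, the target gets 72.6998 next round, worth 0.89 × 72.6998 = 64.702822 now.
Offer 67 ≥ 64.702822, so the target accepts.

Accept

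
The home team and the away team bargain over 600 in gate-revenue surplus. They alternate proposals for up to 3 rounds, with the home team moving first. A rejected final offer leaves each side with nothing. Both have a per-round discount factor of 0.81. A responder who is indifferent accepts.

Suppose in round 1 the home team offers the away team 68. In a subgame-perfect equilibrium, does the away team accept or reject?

Reject

Round 3 (the home team proposes): rejection yields 0 for the away team; the home team offers 0 and keeps 600.
Round 2 (the away team proposes): the home team can get 600 next round, worth 0.81 × 600 = 486 now, so the away team offers 486, keeping 114.
So by rejecting in round 1, the away team gets 114 next round, worth 0.81 × 114 = 92.34 now.
Offer 68 < 92.34, so the away team rejects.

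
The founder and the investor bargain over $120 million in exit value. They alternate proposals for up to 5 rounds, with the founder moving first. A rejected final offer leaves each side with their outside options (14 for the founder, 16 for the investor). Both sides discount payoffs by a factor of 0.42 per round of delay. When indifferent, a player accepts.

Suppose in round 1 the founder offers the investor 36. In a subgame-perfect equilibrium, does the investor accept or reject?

Accept

Work out the investor's continuation value if the offer is rejected.
Round 5 (the founder proposes): the investor gets 16 if talks fail, so the founder offers 16 and keeps 104.
Round 4 (the investor proposes): the founder can get 104 next round, worth 0.42 × 104 = 43.68 now, so the investor offers 43.68, keeping 76.32.
Round 3 (the founder proposes): the investor can get 76.32 next round, worth 0.42 × 76.32 = 32.0544 now; the founder offers that and keeps 87.9456.
Round 2 (the investor proposes): the founder can get 87.9456 next round, worth 0.42 × 87.9456 = 36.937152 now, so the investor offers 36.937152, keeping 83.062848.
So by rejecting in round 1, the investor gets 83.062848 next round, worth 0.42 × 83.062848 = 34.88639616 now.
Offer 36 ≥ 34.88639616, so the investor accepts.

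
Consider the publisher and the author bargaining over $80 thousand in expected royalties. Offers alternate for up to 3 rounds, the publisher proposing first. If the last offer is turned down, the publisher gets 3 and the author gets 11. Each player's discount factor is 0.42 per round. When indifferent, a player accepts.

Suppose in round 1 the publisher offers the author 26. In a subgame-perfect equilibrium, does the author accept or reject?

Accept

Round 3 (the publisher proposes): the author gets 11 if talks fail, so the publisher offers 11 and keeps 69.
Round 2 (the author proposes): the publisher can get 69 next round, worth 0.42 × 69 = 28.98 now, so the author offers 28.98, keeping 51.02.
So by rejecting in round 1, the author gets 51.02 next round, worth 0.42 × 51.02 = 21.4284 now.
Offer 26 ≥ 21.4284, so the author accepts.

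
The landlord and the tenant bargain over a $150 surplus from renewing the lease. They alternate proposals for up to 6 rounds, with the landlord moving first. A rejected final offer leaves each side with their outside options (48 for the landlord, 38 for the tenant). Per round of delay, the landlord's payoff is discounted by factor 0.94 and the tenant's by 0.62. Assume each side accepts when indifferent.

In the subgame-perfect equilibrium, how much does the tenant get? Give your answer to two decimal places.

30.31

Round 6 (the tenant proposes): the landlord gets 48 if talks fail, so the tenant offers 48 and keeps 102.
Round 5 (the landlord proposes): the tenant can get 102 next round, worth 0.62 × 102 = 63.24 now; the landlord offers that and keeps 86.76.
Round 4 (the tenant proposes): the landlord can get 86.76 next round, worth 0.94 × 86.76 = 81.5544 now, so the tenant offers 81.5544, keeping 68.4456.
Round 3 (the landlord proposes): the tenant can get 68.4456 next round, worth 0.62 × 68.4456 = 42.436272 now, so the landlord offers 42.436272, keeping 107.563728.
Round 2 (the tenant proposes): the landlord can get 107.563728 next round, worth 0.94 × 107.563728 = 101.10990432 now. The tenant offers 101.10990432 and keeps 150 − 101.10990432 = 48.89009568.
Round 1 (the landlord proposes): the tenant can get 48.89009568 next round, worth 0.62 × 48.89009568 = 30.3118593216 now. The landlord offers 30.3118593216 and keeps 150 − 30.3118593216 = 119.6881406784.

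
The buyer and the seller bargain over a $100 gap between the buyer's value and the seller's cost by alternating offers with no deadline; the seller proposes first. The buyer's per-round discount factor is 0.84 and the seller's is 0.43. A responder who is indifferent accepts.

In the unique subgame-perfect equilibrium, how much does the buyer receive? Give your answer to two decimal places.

In a stationary SPE each proposer offers the other exactly their discounted continuation value.
If the seller keeps x when proposing and the buyer keeps y when proposing, then x = 100 − 0.84y and y = 100 − 0.43x.
Solving: x = 100(1 − 0.84) / (1 − 0.43·0.84) = 16 / 0.6388 ≈ 25.0470.
The buyer gets 100 − 25.0470 ≈ 74.9530.

74.95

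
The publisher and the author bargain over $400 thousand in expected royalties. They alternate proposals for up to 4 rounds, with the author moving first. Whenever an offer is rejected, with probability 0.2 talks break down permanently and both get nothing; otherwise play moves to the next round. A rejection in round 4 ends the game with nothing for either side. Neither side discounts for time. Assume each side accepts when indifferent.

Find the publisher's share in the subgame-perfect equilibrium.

Round 4 (the publisher proposes): rejection yields 0 for the author; the publisher offers 0 and keeps 400.
Round 3 (the author proposes): rejecting gives the publisher an expected 0.8 × 400 = 320; the author offers that and keeps 80.
Round 2 (the publisher proposes): rejecting gives the author an expected 0.8 × 80 = 64, so the publisher offers 64, keeping 336.
Round 1 (the author proposes): rejecting gives the publisher an expected 0.8 × 336 = 268.8, so the author offers 268.8, keeping 131.2.

268.8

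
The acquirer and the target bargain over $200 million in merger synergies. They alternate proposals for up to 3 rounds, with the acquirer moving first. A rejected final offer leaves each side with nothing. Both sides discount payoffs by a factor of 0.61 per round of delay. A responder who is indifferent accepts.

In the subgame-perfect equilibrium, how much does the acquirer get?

Round 3 (the acquirer proposes): the target will accept anything ≥ 0, so the acquirer offers 0 and keeps 200.
Round 2 (the target proposes): the acquirer can get 200 next round, worth 0.61 × 200 = 122 now. The target offers 122 and keeps 200 − 122 = 78.
Round 1 (the acquirer proposes): the target can get 78 next round, worth 0.61 × 78 = 47.58 now; the acquirer offers that and keeps 152.42.

152.42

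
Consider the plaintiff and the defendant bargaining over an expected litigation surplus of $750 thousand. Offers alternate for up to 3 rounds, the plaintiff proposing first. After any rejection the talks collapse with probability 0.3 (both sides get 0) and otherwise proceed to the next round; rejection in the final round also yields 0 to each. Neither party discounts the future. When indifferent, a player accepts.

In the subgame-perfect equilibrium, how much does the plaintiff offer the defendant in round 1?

Round 3 (the plaintiff proposes): rejection yields 0 for the defendant; the plaintiff offers 0 and keeps 750.
Round 2 (the defendant proposes): rejecting gives the plaintiff an expected 0.7 × 750 = 525; the defendant offers that and keeps 225.
Round 1 (the plaintiff proposes): rejecting gives the defendant an expected 0.7 × 225 = 157.5. The plaintiff offers 157.5 and keeps 750 − 157.5 = 592.5.

157.5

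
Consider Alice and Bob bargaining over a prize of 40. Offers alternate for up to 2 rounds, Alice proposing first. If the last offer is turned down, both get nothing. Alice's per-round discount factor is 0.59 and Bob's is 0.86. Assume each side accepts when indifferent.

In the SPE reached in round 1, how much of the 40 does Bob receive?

34.4

Round 2 (Bob proposes): Alice will accept anything ≥ 0, so Bob offers 0 and keeps 40.
Round 1 (Alice proposes): Bob can get 40 next round, worth 0.86 × 40 = 34.4 now; Alice offers that and keeps 5.6.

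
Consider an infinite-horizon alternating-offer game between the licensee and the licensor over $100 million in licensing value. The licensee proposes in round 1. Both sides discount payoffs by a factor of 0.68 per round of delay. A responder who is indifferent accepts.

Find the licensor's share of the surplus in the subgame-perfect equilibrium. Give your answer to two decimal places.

40.48

When the licensee proposes, the licensor accepts any offer worth at least 0.68 times what the licensor would get by proposing next round; and vice versa.
This gives x = 100 − 0.68y and y = 100 − 0.68x, where x and y are each side's share when it proposes.
Hence (1 − 0.68·0.68)x = 100(1 − 0.68), i.e. 0.5376·x = 32.
x ≈ 59.5238; the licensor's share is 100 − x ≈ 40.4762.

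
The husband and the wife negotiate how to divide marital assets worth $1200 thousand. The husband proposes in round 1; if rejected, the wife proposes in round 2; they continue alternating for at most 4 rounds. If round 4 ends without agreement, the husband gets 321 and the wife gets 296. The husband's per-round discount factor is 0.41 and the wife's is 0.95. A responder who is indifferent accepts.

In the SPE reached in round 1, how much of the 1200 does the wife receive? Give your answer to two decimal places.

997.85

Round 4 (the wife proposes): the husband gets 321 if talks fail, so the wife offers 321 and keeps 879.
Round 3 (the husband proposes): the wife can get 879 next round, worth 0.95 × 879 = 835.05 now, so the husband offers 835.05, keeping 364.95.
Round 2 (the wife proposes): the husband can get 364.95 next round, worth 0.41 × 364.95 = 149.6295 now. The wife offers 149.6295 and keeps 1200 − 149.6295 = 1050.3705.
Round 1 (the husband proposes): the wife can get 1050.3705 next round, worth 0.95 × 1050.3705 = 997.851975 now, so the husband offers 997.851975, keeping 202.148025.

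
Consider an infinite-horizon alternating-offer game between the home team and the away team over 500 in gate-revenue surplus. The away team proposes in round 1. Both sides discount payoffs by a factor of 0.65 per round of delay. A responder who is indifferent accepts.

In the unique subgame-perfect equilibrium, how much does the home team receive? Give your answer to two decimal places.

196.97

Let x be the away team's share when the away team proposes and y be the home team's share when the home team proposes.
The home team accepts iff offered ≥ 0.65·y, so x = 500 − 0.65y. Symmetrically y = 500 − 0.65x.
Substituting: x = 500 − 0.65(500 − 0.65x), giving x(1 − 0.65·0.65) = 500(1 − 0.65).
So x = 500 × 0.35 / 0.5775 ≈ 303.0303, and the home team receives 500 − x ≈ 196.9697.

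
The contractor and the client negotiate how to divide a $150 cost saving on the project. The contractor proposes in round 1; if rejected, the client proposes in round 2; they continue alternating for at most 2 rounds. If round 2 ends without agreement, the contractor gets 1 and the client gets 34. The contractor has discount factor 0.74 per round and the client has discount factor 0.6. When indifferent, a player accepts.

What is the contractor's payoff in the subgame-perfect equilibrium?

60.6

Round 2 (the client proposes): the contractor gets 1 if talks fail, so the client offers 1 and keeps 149.
Round 1 (the contractor proposes): the client can get 149 next round, worth 0.6 × 149 = 89.4 now; the contractor offers that and keeps 60.6.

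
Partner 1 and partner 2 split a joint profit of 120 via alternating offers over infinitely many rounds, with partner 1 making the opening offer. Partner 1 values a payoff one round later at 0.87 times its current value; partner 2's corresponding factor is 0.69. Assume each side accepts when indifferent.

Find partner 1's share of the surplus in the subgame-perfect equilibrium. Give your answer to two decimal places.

When partner 1 proposes, partner 2 accepts any offer worth at least 0.69 times what partner 2 would get by proposing next round; and vice versa.
This gives x = 120 − 0.69y and y = 120 − 0.87x, where x and y are each side's share when it proposes.
Hence (1 − 0.69·0.87)x = 120(1 − 0.69), i.e. 0.3997·x = 37.2.
x ≈ 93.0698; partner 2's share is 120 − x ≈ 26.9302.

93.07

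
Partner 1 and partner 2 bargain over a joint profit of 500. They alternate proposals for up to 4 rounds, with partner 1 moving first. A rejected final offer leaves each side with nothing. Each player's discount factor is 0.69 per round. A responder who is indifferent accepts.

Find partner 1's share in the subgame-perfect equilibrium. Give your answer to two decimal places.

228.80

Round 4 (partner 2 proposes): rejection yields 0 for partner 1; partner 2 offers 0 and keeps 500.
Round 3 (partner 1 proposes): partner 2 can get 500 next round, worth 0.69 × 500 = 345 now, so partner 1 offers 345, keeping 155.
Round 2 (partner 2 proposes): partner 1 can get 155 next round, worth 0.69 × 155 = 106.95 now, so partner 2 offers 106.95, keeping 393.05.
Round 1 (partner 1 proposes): partner 2 can get 393.05 next round, worth 0.69 × 393.05 = 271.2045 now, so partner 1 offers 271.2045, keeping 228.7955.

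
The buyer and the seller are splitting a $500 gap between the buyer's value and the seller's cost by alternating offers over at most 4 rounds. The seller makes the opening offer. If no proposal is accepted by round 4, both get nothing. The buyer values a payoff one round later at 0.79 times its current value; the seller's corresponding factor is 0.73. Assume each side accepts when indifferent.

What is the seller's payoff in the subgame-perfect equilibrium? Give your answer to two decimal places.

165.55

Round 4 (the buyer proposes): the seller will accept anything ≥ 0, so the buyer offers 0 and keeps 500.
Round 3 (the seller proposes): the buyer can get 500 next round, worth 0.79 × 500 = 395 now; the seller offers that and keeps 105.
Round 2 (the buyer proposes): the seller can get 105 next round, worth 0.73 × 105 = 76.65 now; the buyer offers that and keeps 423.35.
Round 1 (the seller proposes): the buyer can get 423.35 next round, worth 0.79 × 423.35 = 334.4465 now, so the seller offers 334.4465, keeping 165.5535.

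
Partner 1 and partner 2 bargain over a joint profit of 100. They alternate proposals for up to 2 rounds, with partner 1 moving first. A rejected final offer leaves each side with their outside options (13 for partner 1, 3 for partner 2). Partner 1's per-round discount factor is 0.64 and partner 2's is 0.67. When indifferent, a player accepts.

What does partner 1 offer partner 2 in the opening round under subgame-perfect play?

By backward induction:
Round 2 (partner 2 proposes): partner 1 gets 13 if talks fail, so partner 2 offers 13 and keeps 87.
Round 1 (partner 1 proposes): partner 2 can get 87 next round, worth 0.67 × 87 = 58.29 now. Partner 1 offers 58.29 and keeps 100 − 58.29 = 41.71.

58.29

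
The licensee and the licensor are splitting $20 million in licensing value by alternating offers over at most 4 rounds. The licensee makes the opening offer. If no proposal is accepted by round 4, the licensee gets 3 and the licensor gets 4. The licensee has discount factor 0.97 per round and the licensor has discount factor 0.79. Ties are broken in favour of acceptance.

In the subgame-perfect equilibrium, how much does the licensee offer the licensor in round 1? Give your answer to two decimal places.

Round 4 (the licensor proposes): the licensee gets 3 if talks fail, so the licensor offers 3 and keeps 17.
Round 3 (the licensee proposes): the licensor can get 17 next round, worth 0.79 × 17 = 13.43 now. The licensee offers 13.43 and keeps 20 − 13.43 = 6.57.
Round 2 (the licensor proposes): the licensee can get 6.57 next round, worth 0.97 × 6.57 = 6.3729 now. The licensor offers 6.3729 and keeps 20 − 6.3729 = 13.6271.
Round 1 (the licensee proposes): the licensor can get 13.6271 next round, worth 0.79 × 13.6271 = 10.765409 now; the licensee offers that and keeps 9.234591.

10.77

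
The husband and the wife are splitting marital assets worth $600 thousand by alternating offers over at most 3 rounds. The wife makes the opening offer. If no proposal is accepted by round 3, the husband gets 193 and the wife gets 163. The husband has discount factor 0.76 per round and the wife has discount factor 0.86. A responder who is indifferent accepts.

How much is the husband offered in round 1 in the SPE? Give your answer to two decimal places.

189.98

Round 3 (the wife proposes): the husband gets 193 if talks fail, so the wife offers 193 and keeps 407.
Round 2 (the husband proposes): the wife can get 407 next round, worth 0.86 × 407 = 350.02 now; the husband offers that and keeps 249.98.
Round 1 (the wife proposes): the husband can get 249.98 next round, worth 0.76 × 249.98 = 189.9848 now. The wife offers 189.9848 and keeps 600 − 189.9848 = 410.0152.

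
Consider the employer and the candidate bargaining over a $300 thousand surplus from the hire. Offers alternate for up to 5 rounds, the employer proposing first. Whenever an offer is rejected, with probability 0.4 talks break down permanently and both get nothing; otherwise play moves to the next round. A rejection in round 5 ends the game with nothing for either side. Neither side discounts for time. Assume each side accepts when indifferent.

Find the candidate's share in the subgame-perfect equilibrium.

97.92

Round 5 (the employer proposes): rejection yields 0 for the candidate; the employer offers 0 and keeps 300.
Round 4 (the candidate proposes): rejecting gives the employer an expected 0.6 × 300 = 180; the candidate offers that and keeps 120.
Round 3 (the employer proposes): rejecting gives the candidate an expected 0.6 × 120 = 72; the employer offers that and keeps 228.
Round 2 (the candidate proposes): rejecting gives the employer an expected 0.6 × 228 = 136.8; the candidate offers that and keeps 163.2.
Round 1 (the employer proposes): rejecting gives the candidate an expected 0.6 × 163.2 = 97.92, so the employer offers 97.92, keeping 202.08.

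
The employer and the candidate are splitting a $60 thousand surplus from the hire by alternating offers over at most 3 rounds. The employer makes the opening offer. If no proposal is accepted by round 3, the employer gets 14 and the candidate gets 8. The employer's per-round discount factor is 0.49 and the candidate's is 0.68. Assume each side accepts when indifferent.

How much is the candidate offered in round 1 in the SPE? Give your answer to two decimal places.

23.47

Round 3 (the employer proposes): the candidate gets 8 if talks fail, so the employer offers 8 and keeps 52.
Round 2 (the candidate proposes): the employer can get 52 next round, worth 0.49 × 52 = 25.48 now. The candidate offers 25.48 and keeps 60 − 25.48 = 34.52.
Round 1 (the employer proposes): the candidate can get 34.52 next round, worth 0.68 × 34.52 = 23.4736 now. The employer offers 23.4736 and keeps 60 − 23.4736 = 36.5264.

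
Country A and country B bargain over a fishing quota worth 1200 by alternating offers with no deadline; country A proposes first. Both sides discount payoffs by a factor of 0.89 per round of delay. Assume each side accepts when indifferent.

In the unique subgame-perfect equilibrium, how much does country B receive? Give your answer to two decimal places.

When country A proposes, country B accepts any offer worth at least 0.89 times what country B would get by proposing next round; and vice versa.
This gives x = 1200 − 0.89y and y = 1200 − 0.89x, where x and y are each side's share when it proposes.
Hence (1 − 0.89·0.89)x = 1200(1 − 0.89), i.e. 0.2079·x = 132.
x ≈ 634.9206; country B's share is 1200 − x ≈ 565.0794.

565.08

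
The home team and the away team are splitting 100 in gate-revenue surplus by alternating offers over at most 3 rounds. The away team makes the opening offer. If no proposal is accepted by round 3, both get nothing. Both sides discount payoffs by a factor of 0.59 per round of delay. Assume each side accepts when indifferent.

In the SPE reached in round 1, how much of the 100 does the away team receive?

Round 3 (the away team proposes): rejection yields 0 for the home team; the away team offers 0 and keeps 100.
Round 2 (the home team proposes): the away team can get 100 next round, worth 0.59 × 100 = 59 now, so the home team offers 59, keeping 41.
Round 1 (the away team proposes): the home team can get 41 next round, worth 0.59 × 41 = 24.19 now; the away team offers that and keeps 75.81.

75.81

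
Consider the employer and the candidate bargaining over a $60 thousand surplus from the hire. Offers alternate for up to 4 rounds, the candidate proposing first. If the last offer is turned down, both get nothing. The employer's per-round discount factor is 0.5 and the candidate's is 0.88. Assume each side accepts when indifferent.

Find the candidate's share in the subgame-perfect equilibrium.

Round 4 (the employer proposes): rejection yields 0 for the candidate; the employer offers 0 and keeps 60.
Round 3 (the candidate proposes): the employer can get 60 next round, worth 0.5 × 60 = 30 now; the candidate offers that and keeps 30.
Round 2 (the employer proposes): the candidate can get 30 next round, worth 0.88 × 30 = 26.4 now, so the employer offers 26.4, keeping 33.6.
Round 1 (the candidate proposes): the employer can get 33.6 next round, worth 0.5 × 33.6 = 16.8 now; the candidate offers that and keeps 43.2.

43.2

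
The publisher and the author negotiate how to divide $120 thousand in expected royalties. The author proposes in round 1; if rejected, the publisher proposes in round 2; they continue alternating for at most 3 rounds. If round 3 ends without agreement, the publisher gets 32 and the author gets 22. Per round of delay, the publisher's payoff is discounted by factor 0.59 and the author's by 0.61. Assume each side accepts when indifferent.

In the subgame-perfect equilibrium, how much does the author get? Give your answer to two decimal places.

Round 3 (the author proposes): the publisher gets 32 if talks fail, so the author offers 32 and keeps 88.
Round 2 (the publisher proposes): the author can get 88 next round, worth 0.61 × 88 = 53.68 now; the publisher offers that and keeps 66.32.
Round 1 (the author proposes): the publisher can get 66.32 next round, worth 0.59 × 66.32 = 39.1288 now; the author offers that and keeps 80.8712.

80.87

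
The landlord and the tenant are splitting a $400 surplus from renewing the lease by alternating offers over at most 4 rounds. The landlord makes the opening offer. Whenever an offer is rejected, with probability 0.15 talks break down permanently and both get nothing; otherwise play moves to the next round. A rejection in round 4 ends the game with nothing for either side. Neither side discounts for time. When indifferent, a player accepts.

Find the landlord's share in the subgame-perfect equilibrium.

Round 4 (the tenant proposes): the landlord will accept anything ≥ 0, so the tenant offers 0 and keeps 400.
Round 3 (the landlord proposes): rejecting gives the tenant an expected 0.85 × 400 = 340. The landlord offers 340 and keeps 400 − 340 = 60.
Round 2 (the tenant proposes): rejecting gives the landlord an expected 0.85 × 60 = 51; the tenant offers that and keeps 349.
Round 1 (the landlord proposes): rejecting gives the tenant an expected 0.85 × 349 = 296.65. The landlord offers 296.65 and keeps 400 − 296.65 = 103.35.

103.35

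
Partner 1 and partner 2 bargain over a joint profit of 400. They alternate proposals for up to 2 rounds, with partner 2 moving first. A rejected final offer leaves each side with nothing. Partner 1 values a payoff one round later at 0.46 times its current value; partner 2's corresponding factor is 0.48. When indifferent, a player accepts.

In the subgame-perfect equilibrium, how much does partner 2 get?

Round 2 (partner 1 proposes): rejection yields 0 for partner 2; partner 1 offers 0 and keeps 400.
Round 1 (partner 2 proposes): partner 1 can get 400 next round, worth 0.46 × 400 = 184 now; partner 2 offers that and keeps 216.

216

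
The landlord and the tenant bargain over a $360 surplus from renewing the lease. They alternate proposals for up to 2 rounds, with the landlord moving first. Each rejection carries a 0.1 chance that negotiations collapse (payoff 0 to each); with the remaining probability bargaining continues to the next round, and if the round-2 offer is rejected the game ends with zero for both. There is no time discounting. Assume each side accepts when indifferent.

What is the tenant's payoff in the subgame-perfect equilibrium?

324

Round 2 (the tenant proposes): the landlord will accept anything ≥ 0, so the tenant offers 0 and keeps 360.
Round 1 (the landlord proposes): rejecting gives the tenant an expected 0.9 × 360 = 324. The landlord offers 324 and keeps 360 − 324 = 36.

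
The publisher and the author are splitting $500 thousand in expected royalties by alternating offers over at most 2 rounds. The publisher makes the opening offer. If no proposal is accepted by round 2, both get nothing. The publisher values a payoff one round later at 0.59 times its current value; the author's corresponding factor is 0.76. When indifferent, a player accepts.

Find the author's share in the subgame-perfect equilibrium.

380

Round 2 (the author proposes): rejection yields 0 for the publisher; the author offers 0 and keeps 500.
Round 1 (the publisher proposes): the author can get 500 next round, worth 0.76 × 500 = 380 now. The publisher offers 380 and keeps 500 − 380 = 120.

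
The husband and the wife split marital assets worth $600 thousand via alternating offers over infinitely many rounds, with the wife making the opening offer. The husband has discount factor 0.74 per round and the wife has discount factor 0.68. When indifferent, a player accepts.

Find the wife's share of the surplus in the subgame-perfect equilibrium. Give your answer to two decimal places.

When the wife proposes, the husband accepts any offer worth at least 0.74 times what the husband would get by proposing next round; and vice versa.
This gives x = 600 − 0.74y and y = 600 − 0.68x, where x and y are each side's share when it proposes.
Hence (1 − 0.74·0.68)x = 600(1 − 0.74), i.e. 0.4968·x = 156.
x ≈ 314.0097; the husband's share is 600 − x ≈ 285.9903.

314.01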